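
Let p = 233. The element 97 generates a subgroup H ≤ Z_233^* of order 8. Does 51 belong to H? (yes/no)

no

⟨97⟩ has order 8; its elements mod 233 are {1, 12, 89, 97, 136, 144, 221, 232}.
51 is not in this set.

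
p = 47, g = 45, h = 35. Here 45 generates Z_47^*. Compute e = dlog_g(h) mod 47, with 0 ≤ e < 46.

21

Successive powers of 45 modulo 47:
  45^0=1  45^1=45  45^2=4  45^3=39  45^4=16  45^5=15
  45^6=17  45^7=13  45^8=21  45^9=5  45^10=37  45^11=20
  45^12=7  45^13=33  45^14=28  45^15=38  45^16=18  45^17=11
  45^18=25  45^19=44  45^20=6  45^21=35
So 45^21 ≡ 35 (mod 47), giving e = 21.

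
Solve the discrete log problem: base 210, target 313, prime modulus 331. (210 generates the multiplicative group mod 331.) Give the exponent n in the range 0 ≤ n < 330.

Baby-step giant-step with m = ceil(sqrt(330)) = 19.
Baby table (210^j mod 331 for j=0..18):
  0:1  1:210  2:77  3:282  4:302  5:199  6:84  7:97
  8:179  9:187  10:212  11:166  12:105  13:204  14:141  15:151
  16:265  17:42  18:214
Giant step factor: 210^(-19) ≡ 135 (mod 331).
Scan 313·135^i mod 331 for i = 0, 1, …:
  i=0: 313   i=1: 218   i=2: 302
Match at i=2, j=4: n = 2·19 + 4 = 42.

42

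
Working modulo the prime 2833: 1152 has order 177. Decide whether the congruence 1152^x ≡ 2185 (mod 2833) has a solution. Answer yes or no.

yes

2185 ∈ ⟨1152⟩ iff 2185^177 ≡ 1 (mod 2833), since |⟨1152⟩| = 177.
2185^177 mod 2833 = 1.
Since 1 = 1, 2185 lies in the subgroup.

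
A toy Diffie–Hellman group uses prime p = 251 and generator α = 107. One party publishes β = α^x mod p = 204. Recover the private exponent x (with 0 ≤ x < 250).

230

Baby-step giant-step with m = ceil(sqrt(250)) = 16.
Baby table (107^j mod 251 for j=0..15):
  0:1  1:107  2:154  3:163  4:122  5:2  6:214  7:57
  8:75  9:244  10:4  11:177  12:114  13:150  14:237  15:8
Giant step factor: 107^(-16) ≡ 39 (mod 251).
Scan 204·39^i mod 251 for i = 0, 1, …:
  i=0: 204   i=1: 175   i=2: 48   i=3: 115
  i=4: 218   i=5: 219   i=6: 7   i=7: 22
  i=8: 105   i=9: 79     …   i=13: 205
  i=14: 214
Match at i=14, j=6: x = 14·16 + 6 = 230.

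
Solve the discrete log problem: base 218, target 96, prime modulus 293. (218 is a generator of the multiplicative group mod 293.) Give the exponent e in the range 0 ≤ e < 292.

290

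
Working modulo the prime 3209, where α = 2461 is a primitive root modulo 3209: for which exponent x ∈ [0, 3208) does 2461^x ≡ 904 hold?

261

Baby-step giant-step with m = ceil(sqrt(3208)) = 57.
Baby table (2461^j mod 3209 for j=0..56):
  0:1  1:2461  2:1138  3:2370  4:1817  5:1500  6:1150  7:3021
  8:2637  9:1059  10:491  11:1767  12:392  13:2012  14:45  15:1639
  16:3075  17:753  18:1540  19:111  20:406  21:1167  22:3141  23:2729
  24:2841  25:2499  26:1595  27:688  28:2025  29:3157  30:388  31:1795
  32:1911  33:1786  34:2225  35:1171  36:149  37:863  38:2694  39:140
  40:1177  41:2079  42:1273  43:869  44:1415  45:550  46:2561  47:145
  48:646  49:1351  50:287  51:327  52:2497  53:3091  54:1621  55:494
  56:2732
Giant step factor: 2461^(-57) ≡ 3166 (mod 3209).
Scan 904·3166^i mod 3209 for i = 0, 1, …:
  i=0: 904   i=1: 2845   i=2: 2816   i=3: 854
  i=4: 1786
Match at i=4, j=33: x = 4·57 + 33 = 261.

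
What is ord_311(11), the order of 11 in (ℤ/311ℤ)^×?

62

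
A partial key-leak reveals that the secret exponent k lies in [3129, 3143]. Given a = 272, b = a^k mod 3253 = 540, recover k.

3143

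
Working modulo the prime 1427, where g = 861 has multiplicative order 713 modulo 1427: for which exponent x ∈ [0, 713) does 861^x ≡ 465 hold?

689

Baby-step giant-step with m = ceil(sqrt(713)) = 27.
Baby table (861^j mod 1427 for j=0..26):
  0:1  1:861  2:708  3:259  4:387  5:716  6:12  7:343
  8:1361  9:254  10:363  11:30  12:144  13:1262  14:635  15:194
  16:75  17:360  18:301  19:874  20:485  21:901  22:900  23:39
  24:758  25:499  26:112
Giant step factor: 861^(-27) ≡ 404 (mod 1427).
Scan 465·404^i mod 1427 for i = 0, 1, …:
  i=0: 465   i=1: 923   i=2: 445   i=3: 1405
  i=4: 1101   i=5: 1007   i=6: 133   i=7: 933
  i=8: 204   i=9: 1077     …   i=24: 323
  i=25: 635
Match at i=25, j=14: x = 25·27 + 14 = 689.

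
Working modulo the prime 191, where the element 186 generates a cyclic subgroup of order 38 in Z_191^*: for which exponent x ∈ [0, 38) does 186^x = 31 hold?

13

Successive powers of 186 modulo 191:
  186^0=1  186^1=186  186^2=25  186^3=66  186^4=52  186^5=122
  186^6=154  186^7=185  186^8=30  186^9=41  186^10=177  186^11=70
  186^12=32  186^13=31
So 186^13 ≡ 31 (mod 191), giving x = 13.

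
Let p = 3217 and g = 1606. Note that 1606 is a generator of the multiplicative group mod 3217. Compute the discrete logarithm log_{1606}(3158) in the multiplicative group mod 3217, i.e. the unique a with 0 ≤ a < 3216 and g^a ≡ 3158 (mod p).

3119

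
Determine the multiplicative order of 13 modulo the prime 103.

The order of 13 must divide p − 1 = 102 = 2 · 3 · 17.
Divisors: 1, 2, 3, 6, 17, 34, 51, 102.
Check each in increasing order: 13^1 ≡ 13;  13^2 ≡ 66;  13^3 ≡ 34;  13^6 ≡ 23;  13^17 ≡ 1.
Smallest exponent giving 1 is 17.

17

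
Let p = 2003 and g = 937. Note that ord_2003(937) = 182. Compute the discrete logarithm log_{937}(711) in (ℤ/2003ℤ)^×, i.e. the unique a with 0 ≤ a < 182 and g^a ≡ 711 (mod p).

Baby-step giant-step with m = ceil(sqrt(182)) = 14.
Baby table (937^j mod 2003 for j=0..13):
  0:1  1:937  2:655  3:817  4:383  5:334  6:490  7:443
  8:470  9:1733  10:1391  11:1417  12:1743  13:746
Giant step factor: 937^(-14) ≡ 89 (mod 2003).
Scan 711·89^i mod 2003 for i = 0, 1, …:
  i=0: 711   i=1: 1186   i=2: 1398   i=3: 236
  i=4: 974   i=5: 557   i=6: 1501   i=7: 1391
Match at i=7, j=10: a = 7·14 + 10 = 108.

108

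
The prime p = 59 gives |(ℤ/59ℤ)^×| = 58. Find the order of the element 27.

The order of 27 must divide p − 1 = 58 = 2 · 29.
Divisors: 1, 2, 29, 58.
Check each in increasing order: 27^1 ≡ 27;  27^2 ≡ 21;  27^29 ≡ 1.
Smallest exponent giving 1 is 29.

29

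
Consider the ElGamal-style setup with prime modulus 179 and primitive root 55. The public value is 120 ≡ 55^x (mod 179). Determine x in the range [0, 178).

47

Baby-step giant-step with m = ceil(sqrt(178)) = 14.
Baby table (55^j mod 179 for j=0..13):
  0:1  1:55  2:161  3:84  4:145  5:99  6:75  7:8
  8:82  9:35  10:135  11:86  12:76  13:63
Giant step factor: 55^(-14) ≡ 14 (mod 179).
Scan 120·14^i mod 179 for i = 0, 1, …:
  i=0: 120   i=1: 69   i=2: 71   i=3: 99
Match at i=3, j=5: x = 3·14 + 5 = 47.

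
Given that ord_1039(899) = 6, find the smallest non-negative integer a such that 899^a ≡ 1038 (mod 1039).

3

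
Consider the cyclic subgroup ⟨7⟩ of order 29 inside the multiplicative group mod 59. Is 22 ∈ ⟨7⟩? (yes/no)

yes

22 ∈ ⟨7⟩ iff 22^29 ≡ 1 (mod 59), since |⟨7⟩| = 29.
22^29 mod 59 = 1.
Since 1 = 1, 22 lies in the subgroup.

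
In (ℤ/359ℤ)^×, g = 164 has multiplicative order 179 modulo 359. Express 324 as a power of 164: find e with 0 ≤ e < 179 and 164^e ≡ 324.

Baby-step giant-step with m = ceil(sqrt(179)) = 14.
Baby table (164^j mod 359 for j=0..13):
  0:1  1:164  2:330  3:270  4:123  5:68  6:23  7:182
  8:51  9:107  10:316  11:128  12:170  13:237
Giant step factor: 164^(-14) ≡ 273 (mod 359).
Scan 324·273^i mod 359 for i = 0, 1, …:
  i=0: 324   i=1: 138   i=2: 338   i=3: 11
  i=4: 131   i=5: 222   i=6: 294   i=7: 205
  i=8: 320   i=9: 123
Match at i=9, j=4: e = 9·14 + 4 = 130.

130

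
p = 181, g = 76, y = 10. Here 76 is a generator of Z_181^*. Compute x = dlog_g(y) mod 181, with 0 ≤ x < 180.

101

Baby-step giant-step with m = ceil(sqrt(180)) = 14.
Baby table (76^j mod 181 for j=0..13):
  0:1  1:76  2:165  3:51  4:75  5:89  6:67  7:24
  8:14  9:159  10:138  11:171  12:145  13:160
Giant step factor: 76^(-14) ≡ 11 (mod 181).
Scan 10·11^i mod 181 for i = 0, 1, …:
  i=0: 10   i=1: 110   i=2: 124   i=3: 97
  i=4: 162   i=5: 153   i=6: 54   i=7: 51
Match at i=7, j=3: x = 7·14 + 3 = 101.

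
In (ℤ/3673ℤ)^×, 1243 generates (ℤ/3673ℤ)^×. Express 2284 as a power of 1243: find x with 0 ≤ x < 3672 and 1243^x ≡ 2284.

987

Baby-step giant-step with m = ceil(sqrt(3672)) = 61.
Baby table (1243^j mod 3673 for j=0..60):
  0:1  1:1243  2:2389  3:1743  4:3152  5:2518  6:478  7:2801
  8:3312  9:3056  10:726  11:2533  12:758  13:1906  14:73  15:2587
  16:1766  17:2357  18:2370  19:164  20:1837  21:2458  22:3031  23:2708
  24:1576  25:1259  26:239  27:3237  28:1656  29:1528  30:363  31:3103
  32:379  33:953  34:1873  35:3130  36:883  37:3015  38:1185  39:82
  40:2755  41:1229  42:3352  43:1354  44:788  45:2466  46:1956  47:3455
  48:828  49:764  50:2018  51:3388  52:2026  53:2313  54:2773  55:1565
  56:2278  57:3344  58:2429  59:41  60:3214
Giant step factor: 1243^(-61) ≡ 2624 (mod 3673).
Scan 2284·2624^i mod 3673 for i = 0, 1, …:
  i=0: 2284   i=1: 2553   i=2: 3193   i=3: 319
  i=4: 3285   i=5: 2982   i=6: 1278   i=7: 23
  i=8: 1584   i=9: 2253     …   i=15: 1013
  i=16: 2533
Match at i=16, j=11: x = 16·61 + 11 = 987.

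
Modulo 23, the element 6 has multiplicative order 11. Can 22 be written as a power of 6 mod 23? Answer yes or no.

no

22 ∈ ⟨6⟩ iff 22^11 ≡ 1 (mod 23), since |⟨6⟩| = 11.
22^11 mod 23 = 22.
Since 22 ≠ 1, 22 does not lie in the subgroup.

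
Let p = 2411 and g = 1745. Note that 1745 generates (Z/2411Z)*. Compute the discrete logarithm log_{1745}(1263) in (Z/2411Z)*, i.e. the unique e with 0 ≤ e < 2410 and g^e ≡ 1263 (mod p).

1497

Baby-step giant-step with m = ceil(sqrt(2410)) = 50.
Baby table (1745^j mod 2411 for j=0..49):
  0:1  1:1745  2:2343  3:1890  4:2213  5:1674  6:1409  7:1896
  8:628  9:1266  10:694  11:708  12:1028  13:76  14:15  15:2065
  16:1391  17:1829  18:1852  19:1000  20:1847  21:1919  22:2187  23:2113
  24:766  25:976  26:954  27:1140  28:225  29:2043  30:1577  31:914
  32:1259  33:534  34:1184  35:2264  36:1462  37:352  38:1846  39:174
  40:2255  41:223  42:964  43:1713  44:1956  45:1655  46:2008  47:777
  48:883  49:206
Giant step factor: 1745^(-50) ≡ 167 (mod 2411).
Scan 1263·167^i mod 2411 for i = 0, 1, …:
  i=0: 1263   i=1: 1164   i=2: 1508   i=3: 1092
  i=4: 1539   i=5: 1447   i=6: 549   i=7: 65
  i=8: 1211   i=9: 2124     …   i=28: 1073
  i=29: 777
Match at i=29, j=47: e = 29·50 + 47 = 1497.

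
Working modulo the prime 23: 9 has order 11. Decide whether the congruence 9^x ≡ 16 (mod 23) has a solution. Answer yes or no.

16 ∈ ⟨9⟩ iff 16^11 ≡ 1 (mod 23), since |⟨9⟩| = 11.
16^11 mod 23 = 1.
Since 1 = 1, 16 lies in the subgroup.

yes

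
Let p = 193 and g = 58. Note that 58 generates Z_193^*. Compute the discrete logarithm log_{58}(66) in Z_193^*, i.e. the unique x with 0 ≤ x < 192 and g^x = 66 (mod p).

145

Baby-step giant-step with m = ceil(sqrt(192)) = 14.
Baby table (58^j mod 193 for j=0..13):
  0:1  1:58  2:83  3:182  4:134  5:52  6:121  7:70
  8:7  9:20  10:2  11:116  12:166  13:171
Giant step factor: 58^(-14) ≡ 175 (mod 193).
Scan 66·175^i mod 193 for i = 0, 1, …:
  i=0: 66   i=1: 163   i=2: 154   i=3: 123
  i=4: 102   i=5: 94   i=6: 45   i=7: 155
  i=8: 105   i=9: 40   i=10: 52
Match at i=10, j=5: x = 10·14 + 5 = 145.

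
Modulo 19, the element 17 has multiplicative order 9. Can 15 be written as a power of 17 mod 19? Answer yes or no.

15 ∈ ⟨17⟩ iff 15^9 ≡ 1 (mod 19), since |⟨17⟩| = 9.
15^9 mod 19 = 18.
Since 18 ≠ 1, 15 does not lie in the subgroup.

no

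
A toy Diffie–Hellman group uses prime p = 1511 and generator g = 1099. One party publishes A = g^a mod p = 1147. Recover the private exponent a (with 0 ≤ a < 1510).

Baby-step giant-step with m = ceil(sqrt(1510)) = 39.
Baby table (1099^j mod 1511 for j=0..38):
  0:1  1:1099  2:512  3:596  4:741  5:1441  6:131  7:424
  8:588  9:1015  10:367  11:1407  12:540  13:1148  14:1478  15:1508
  16:1236  17:1486  18:1234  19:799  20:210  21:1118  22:239  23:1258
  24:1488  25:410  26:312  27:1402  28:1089  29:99  30:9  31:825
  32:75  33:831  34:625  35:881  36:1179  37:794  38:759
Giant step factor: 1099^(-39) ≡ 219 (mod 1511).
Scan 1147·219^i mod 1511 for i = 0, 1, …:
  i=0: 1147   i=1: 367
Match at i=1, j=10: a = 1·39 + 10 = 49.

49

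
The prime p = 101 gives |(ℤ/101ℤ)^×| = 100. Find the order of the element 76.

The order of 76 must divide p − 1 = 100 = 2^2 · 5^2.
Divisors: 1, 2, 4, 5, 10, 20, 25, 50, 100.
Check each in increasing order: 76^1 ≡ 76;  76^2 ≡ 19;  76^4 ≡ 58;  76^5 ≡ 65;  76^10 ≡ 84;  76^20 ≡ 87;  76^25 ≡ 100;  76^50 ≡ 1.
Smallest exponent giving 1 is 50.

50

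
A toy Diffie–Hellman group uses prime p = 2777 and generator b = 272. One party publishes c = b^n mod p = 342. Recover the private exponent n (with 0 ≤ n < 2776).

Baby-step giant-step with m = ceil(sqrt(2776)) = 53.
Baby table (272^j mod 2777 for j=0..52):
  0:1  1:272  2:1782  3:1506  4:1413  5:1110  6:2004  7:796
  8:2683  9:2202  10:1889  11:63  12:474  13:1186  14:460  15:155
  16:505  17:1287  18:162  19:2409  20:2653  21:2373  22:1192  23:2092
  24:2516  25:1210  26:1434  27:1268  28:548  29:1875  30:1809  31:519
  32:2318  33:117  34:1277  35:219  36:1251  37:1478  38:2128  39:1200
  40:1491  41:110  42:2150  43:1630  44:1817  45:2695  46:2689  47:1057
  48:1473  49:768  50:621  51:2292  52:1376
Giant step factor: 272^(-53) ≡ 419 (mod 2777).
Scan 342·419^i mod 2777 for i = 0, 1, …:
  i=0: 342   i=1: 1671   i=2: 345   i=3: 151
  i=4: 2175   i=5: 469   i=6: 2121   i=7: 59
  i=8: 2505   i=9: 2666     …   i=33: 2406
  i=34: 63
Match at i=34, j=11: n = 34·53 + 11 = 1813.

1813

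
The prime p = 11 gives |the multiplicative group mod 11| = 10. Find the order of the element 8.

10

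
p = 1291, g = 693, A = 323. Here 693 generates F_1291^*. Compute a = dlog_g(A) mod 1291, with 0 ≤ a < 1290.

268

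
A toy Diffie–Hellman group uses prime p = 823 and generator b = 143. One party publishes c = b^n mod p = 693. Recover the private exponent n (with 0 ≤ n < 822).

Baby-step giant-step with m = ceil(sqrt(822)) = 29.
Baby table (143^j mod 823 for j=0..28):
  0:1  1:143  2:697  3:88  4:239  5:434  6:337  7:457
  8:334  9:28  10:712  11:587  12:818  13:108  14:630  15:383
  16:451  17:299  18:784  19:184  20:799  21:683  22:555  23:357
  24:25  25:283  26:142  27:554  28:214
Giant step factor: 143^(-29) ≡ 714 (mod 823).
Scan 693·714^i mod 823 for i = 0, 1, …:
  i=0: 693   i=1: 179   i=2: 241   i=3: 67
  i=4: 104   i=5: 186   i=6: 301   i=7: 111
  i=8: 246   i=9: 345     …   i=20: 223
  i=21: 383
Match at i=21, j=15: n = 21·29 + 15 = 624.

624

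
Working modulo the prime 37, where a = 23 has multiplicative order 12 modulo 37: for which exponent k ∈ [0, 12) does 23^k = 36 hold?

Successive powers of 23 modulo 37:
  23^0=1  23^1=23  23^2=11  23^3=31  23^4=10  23^5=8
  23^6=36
So 23^6 ≡ 36 (mod 37), giving k = 6.

6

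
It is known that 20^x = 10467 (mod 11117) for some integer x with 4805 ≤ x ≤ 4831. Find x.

4812

Compute 20^4805 mod 11117 = 1651, then multiply by 20 repeatedly:
  20^4805=1651  20^4806=10786  20^4807=4497  20^4808=1004  20^4809=8963
  20^4810=1388  20^4811=5526  20^4812=10467
Found 10467 at exponent 4812.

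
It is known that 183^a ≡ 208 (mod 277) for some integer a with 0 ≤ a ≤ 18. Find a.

Compute 183^0 mod 277 = 1, then multiply by 183 repeatedly:
  183^0=1  183^1=183  183^2=249  183^3=139  183^4=230
  183^5=263  183^6=208
Found 208 at exponent 6.

6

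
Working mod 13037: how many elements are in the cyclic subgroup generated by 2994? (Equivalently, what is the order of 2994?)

13036

The order of 2994 must divide p − 1 = 13036 = 2^2 · 3259.
Divisors: 1, 2, 4, 3259, 6518, 13036.
Check each in increasing order: 2994^1 ≡ 2994;  2994^2 ≡ 7617;  2994^4 ≡ 4039;  2994^3259 ≡ 11123;  2994^6518 ≡ 13036;  2994^13036 ≡ 1.
Smallest exponent giving 1 is 13036.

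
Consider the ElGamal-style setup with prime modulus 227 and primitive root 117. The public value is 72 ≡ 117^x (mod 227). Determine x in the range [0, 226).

Baby-step giant-step with m = ceil(sqrt(226)) = 16.
Baby table (117^j mod 227 for j=0..15):
  0:1  1:117  2:69  3:128  4:221  5:206  6:40  7:140
  8:36  9:126  10:214  11:68  12:11  13:152  14:78  15:46
Giant step factor: 117^(-16) ≡ 141 (mod 227).
Scan 72·141^i mod 227 for i = 0, 1, …:
  i=0: 72   i=1: 164   i=2: 197   i=3: 83
  i=4: 126
Match at i=4, j=9: x = 4·16 + 9 = 73.

73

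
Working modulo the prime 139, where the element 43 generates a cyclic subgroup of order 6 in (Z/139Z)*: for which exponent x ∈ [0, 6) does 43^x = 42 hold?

2

Successive powers of 43 modulo 139:
  43^0=1  43^1=43  43^2=42
So 43^2 ≡ 42 (mod 139), giving x = 2.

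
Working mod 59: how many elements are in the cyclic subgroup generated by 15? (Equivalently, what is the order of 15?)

29

The order of 15 must divide p − 1 = 58 = 2 · 29.
Divisors: 1, 2, 29, 58.
Check each in increasing order: 15^1 ≡ 15;  15^2 ≡ 48;  15^29 ≡ 1.
Smallest exponent giving 1 is 29.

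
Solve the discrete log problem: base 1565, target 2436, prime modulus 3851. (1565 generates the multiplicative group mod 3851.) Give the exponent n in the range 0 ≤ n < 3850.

863

Baby-step giant-step with m = ceil(sqrt(3850)) = 63.
Baby table (1565^j mod 3851 for j=0..62):
  0:1  1:1565  2:3840  3:2040  4:121  5:666  6:2520  7:376
  8:3088  9:3566  10:691  11:3135  12:101  13:174  14:2740  15:1937
  16:668  17:1799  18:354  19:3317  20:3808  21:2023  22:473  23:853
  24:2499  25:2170  26:3319  27:3087  28:2001  29:702  30:1095  31:3831
  32:3359  33:220  34:1561  35:1431  36:2084  37:3514  38:182  39:3707
  40:1849  41:1584  42:2767  43:1831  44:371  45:2965  46:3621  47:2044
  48:2530  49:622  50:2978  51:860  52:1901  53:2093  54:2195  55:83
  56:2812  57:2938  58:3727  59:2341  60:1364  61:1206  62:400
Giant step factor: 1565^(-63) ≡ 888 (mod 3851).
Scan 2436·888^i mod 3851 for i = 0, 1, …:
  i=0: 2436   i=1: 2757   i=2: 2831   i=3: 3076
  i=4: 1129   i=5: 1292   i=6: 3549   i=7: 1394
  i=8: 1701   i=9: 896   i=10: 2342   i=11: 156
  i=12: 3743   i=13: 371
Match at i=13, j=44: n = 13·63 + 44 = 863.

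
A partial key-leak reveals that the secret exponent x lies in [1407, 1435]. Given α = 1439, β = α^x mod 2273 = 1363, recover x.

1433

Compute 1439^1407 mod 2273 = 1499, then multiply by 1439 repeatedly:
  1439^1407=1499  1439^1408=2257  1439^1409=1979  1439^1410=1985  1439^1411=1527
  1439^1412=1635  1439^1413=210  1439^1414=2154  1439^1415=1507  1439^1416=131
  1439^1417=2123  1439^1418=85  1439^1419=1846  1439^1420=1530  1439^1421=1406
  1439^1422=264  1439^1423=305  1439^1424=206  1439^1425=944  1439^1426=1435
  1439^1427=1081  1439^1428=827  1439^1429=1274  1439^1430=1248  1439^1431=202
  1439^1432=2007  1439^1433=1363
Found 1363 at exponent 1433.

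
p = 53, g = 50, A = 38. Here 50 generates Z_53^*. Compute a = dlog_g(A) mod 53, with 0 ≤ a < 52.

42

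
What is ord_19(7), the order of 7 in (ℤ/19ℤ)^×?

3

The order of 7 must divide p − 1 = 18 = 2 · 3^2.
Divisors: 1, 2, 3, 6, 9, 18.
Check each in increasing order: 7^1 ≡ 7;  7^2 ≡ 11;  7^3 ≡ 1.
Smallest exponent giving 1 is 3.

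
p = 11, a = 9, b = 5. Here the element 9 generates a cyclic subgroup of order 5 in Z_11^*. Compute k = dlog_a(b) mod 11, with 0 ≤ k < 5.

4

Successive powers of 9 modulo 11:
  9^0=1  9^1=9  9^2=4  9^3=3  9^4=5
So 9^4 ≡ 5 (mod 11), giving k = 4.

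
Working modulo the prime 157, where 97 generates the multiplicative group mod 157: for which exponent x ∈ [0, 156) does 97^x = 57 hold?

154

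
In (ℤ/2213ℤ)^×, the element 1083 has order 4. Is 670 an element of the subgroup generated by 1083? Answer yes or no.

⟨1083⟩ has order 4; its elements mod 2213 are {1, 1083, 1130, 2212}.
670 is not in this set.

no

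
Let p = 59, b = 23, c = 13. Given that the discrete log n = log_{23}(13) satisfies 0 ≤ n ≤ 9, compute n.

3

Compute 23^0 mod 59 = 1, then multiply by 23 repeatedly:
  23^0=1  23^1=23  23^2=57  23^3=13
Found 13 at exponent 3.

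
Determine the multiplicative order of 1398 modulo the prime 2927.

1463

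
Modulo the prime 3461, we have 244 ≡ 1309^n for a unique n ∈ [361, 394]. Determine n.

386

Compute 1309^361 mod 3461 = 2275, then multiply by 1309 repeatedly:
  1309^361=2275  1309^362=1515  1309^363=3443  1309^364=665  1309^365=1774
  1309^366=3296  1309^367=2058  1309^368=1264  1309^369=218  1309^370=1560
  1309^371=50  1309^372=3152  1309^373=456  1309^374=1612  1309^375=2359
  1309^376=719  1309^377=3240  1309^378=1435  1309^379=2553  1309^380=2012
  1309^381=3348  1309^382=906  1309^383=2292  1309^384=3002  1309^385=1383
  1309^386=244
Found 244 at exponent 386.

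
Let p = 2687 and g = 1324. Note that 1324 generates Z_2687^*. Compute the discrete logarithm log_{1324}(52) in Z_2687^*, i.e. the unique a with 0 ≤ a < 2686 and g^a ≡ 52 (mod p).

522

Baby-step giant-step with m = ceil(sqrt(2686)) = 52.
Baby table (1324^j mod 2687 for j=0..51):
  0:1  1:1324  2:1052  3:982  4:2347  5:1256  6:2378  7:1995
  8:59  9:193  10:267  11:1511  12:1436  13:1555  14:578  15:2164
  16:794  17:639  18:2318  19:478  20:1427  21:387  22:1858  23:1387
  24:1167  25:83  26:2412  27:1332  28:896  29:1337  30:2142  31:1223
  32:1678  33:2210  34:2584  35:665  36:1811  37:960  38:89  39:2295
  40:2270  41:1414  42:1984  43:1617  44:2056  45:213  46:2564  47:1055
  48:2267  49:129  50:1515  51:1358
Giant step factor: 1324^(-52) ≡ 2314 (mod 2687).
Scan 52·2314^i mod 2687 for i = 0, 1, …:
  i=0: 52   i=1: 2100   i=2: 1304   i=3: 2642
  i=4: 663   i=5: 2592   i=6: 504   i=7: 98
  i=8: 1064   i=9: 804   i=10: 1052
Match at i=10, j=2: a = 10·52 + 2 = 522.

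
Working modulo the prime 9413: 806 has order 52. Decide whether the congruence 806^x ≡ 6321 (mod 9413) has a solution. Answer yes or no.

no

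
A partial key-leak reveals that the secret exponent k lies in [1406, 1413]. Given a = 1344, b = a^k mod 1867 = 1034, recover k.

1406

Compute 1344^1406 mod 1867 = 1034, then multiply by 1344 repeatedly:
  1344^1406=1034
Found 1034 at exponent 1406.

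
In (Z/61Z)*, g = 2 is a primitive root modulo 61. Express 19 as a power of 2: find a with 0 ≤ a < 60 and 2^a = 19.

26

Baby-step giant-step with m = ceil(sqrt(60)) = 8.
Baby table (2^j mod 61 for j=0..7):
  0:1  1:2  2:4  3:8  4:16  5:32  6:3  7:6
Giant step factor: 2^(-8) ≡ 56 (mod 61).
Scan 19·56^i mod 61 for i = 0, 1, …:
  i=0: 19   i=1: 27   i=2: 48   i=3: 4
Match at i=3, j=2: a = 3·8 + 2 = 26.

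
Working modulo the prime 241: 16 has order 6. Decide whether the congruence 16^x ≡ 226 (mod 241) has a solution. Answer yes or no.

⟨16⟩ has order 6; its elements mod 241 are {1, 15, 16, 225, 226, 240}.
226 is in this set.

yes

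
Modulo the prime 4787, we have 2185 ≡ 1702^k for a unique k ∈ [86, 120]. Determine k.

108

Compute 1702^86 mod 4787 = 188, then multiply by 1702 repeatedly:
  1702^86=188  1702^87=4034  1702^88=1310  1702^89=3665  1702^90=369
  1702^91=941  1702^92=2724  1702^93=2432  1702^94=3296  1702^95=4215
  1702^96=3004  1702^97=292  1702^98=3923  1702^99=3868  1702^100=1211
  1702^101=2712  1702^102=1156  1702^103=55  1702^104=2657  1702^105=3286
  1702^106=1556  1702^107=1101  1702^108=2185
Found 2185 at exponent 108.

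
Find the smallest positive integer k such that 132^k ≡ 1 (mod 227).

The order of 132 must divide p − 1 = 226 = 2 · 113.
Divisors: 1, 2, 113, 226.
Check each in increasing order: 132^1 ≡ 132;  132^2 ≡ 172;  132^113 ≡ 1.
Smallest exponent giving 1 is 113.

113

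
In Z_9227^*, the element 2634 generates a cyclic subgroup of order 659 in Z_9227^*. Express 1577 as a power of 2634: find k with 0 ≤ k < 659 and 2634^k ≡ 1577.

448

Baby-step giant-step with m = ceil(sqrt(659)) = 26.
Baby table (2634^j mod 9227 for j=0..25):
  0:1  1:2634  2:8479  3:4346  4:5884  5:6323  6:47  7:3847
  8:1752  9:1268  10:8965  11:1917  12:2209  13:5496  14:8528  15:4234
  16:6140  17:7056  18:2326  19:9183  20:4055  21:5231  22:2543  23:8687
  24:7825  25:7159
Giant step factor: 2634^(-26) ≡ 8070 (mod 9227).
Scan 1577·8070^i mod 9227 for i = 0, 1, …:
  i=0: 1577   i=1: 2357   i=2: 4143   i=3: 4589
  i=4: 5279   i=5: 471   i=6: 8673   i=7: 4315
  i=8: 8579   i=9: 2349     …   i=16: 7305
  i=17: 47
Match at i=17, j=6: k = 17·26 + 6 = 448.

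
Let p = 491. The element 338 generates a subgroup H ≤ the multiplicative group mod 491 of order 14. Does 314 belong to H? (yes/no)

no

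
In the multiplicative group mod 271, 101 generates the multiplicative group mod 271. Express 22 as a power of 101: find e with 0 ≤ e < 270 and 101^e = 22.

Baby-step giant-step with m = ceil(sqrt(270)) = 17.
Baby table (101^j mod 271 for j=0..16):
  0:1  1:101  2:174  3:230  4:195  5:183  6:55  7:135
  8:85  9:184  10:156  11:38  12:44  13:108  14:68  15:93
  16:179
Giant step factor: 101^(-17) ≡ 66 (mod 271).
Scan 22·66^i mod 271 for i = 0, 1, …:
  i=0: 22   i=1: 97   i=2: 169   i=3: 43
  i=4: 128   i=5: 47   i=6: 121   i=7: 127
  i=8: 252   i=9: 101
Match at i=9, j=1: e = 9·17 + 1 = 154.

154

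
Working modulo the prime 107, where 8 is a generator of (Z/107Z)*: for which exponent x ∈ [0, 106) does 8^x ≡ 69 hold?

44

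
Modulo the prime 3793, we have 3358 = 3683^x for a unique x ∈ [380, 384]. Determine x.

Compute 3683^380 mod 3793 = 866, then multiply by 3683 repeatedly:
  3683^380=866  3683^381=3358
Found 3358 at exponent 381.

381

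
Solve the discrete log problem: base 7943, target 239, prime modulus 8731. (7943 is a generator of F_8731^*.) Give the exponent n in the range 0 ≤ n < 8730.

5653

Baby-step giant-step with m = ceil(sqrt(8730)) = 94.
Baby table (7943^j mod 8731 for j=0..93):
  0:1  1:7943  2:1043  3:7561  4:5205  5:2030  6:6864  7:4388
  8:8463  9:1640  10:8599  11:7975  12:2020  13:6013  14:2689  15:2701
  16:1976  17:5761  18:452  19:1795  20:8693  21:3751  22:4021  23:805
  24:3023  25:1439  26:1098  27:7876  28:1453  29:7528  30:5016  31:2535
  32:1819  33:7243  34:2590  35:2134  36:3491  37:8088  38:286  39:1638
  40:1444  41:5889  42:4360  43:4334  44:7360  45:6435  46:1931  47:6297
  48:5903  49:2059  50:1474  51:8442  52:726  53:4158  54:6352  55:6218
  56:7038  57:6972  58:6594  59:7604  60:6245  61:3224  62:209  63:1197
  64:8443  65:8669  66:5201  67:5182  68:2692  69:337  70:5105  71:2251
  72:7336  73:7885  74:3092  75:8184  76:3217  77:5725  78:2627  79:7902
  80:7158  81:8453  82:789  83:6900  84:2213  85:2356  86:3175  87:3897
  88:2476  89:4656  90:6823  91:1772  92:624  93:5955
Giant step factor: 7943^(-94) ≡ 3551 (mod 8731).
Scan 239·3551^i mod 8731 for i = 0, 1, …:
  i=0: 239   i=1: 1782   i=2: 6638   i=3: 6569
  i=4: 6018   i=5: 5161   i=6: 342   i=7: 833
  i=8: 6905   i=9: 3007     …   i=59: 341
  i=60: 6013
Match at i=60, j=13: n = 60·94 + 13 = 5653.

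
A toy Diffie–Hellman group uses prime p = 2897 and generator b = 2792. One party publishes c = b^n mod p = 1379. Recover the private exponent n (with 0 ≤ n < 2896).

1548

Baby-step giant-step with m = ceil(sqrt(2896)) = 54.
Baby table (2792^j mod 2897 for j=0..53):
  0:1  1:2792  2:2334  3:1175  4:1196  5:1888  6:1653  7:255
  8:2195  9:1285  10:1234  11:795  12:538  13:1450  14:1291  15:604
  16:314  17:1794  18:2832  19:1031  20:1831  21:1844  22:479  23:1851
  24:2641  25:807  26:2175  27:488  28:906  29:471  30:2691  31:1351
  32:98  33:1298  34:2766  35:2167  36:1328  37:2513  38:2659  39:1814
  40:732  41:1359  42:2155  43:2588  44:578  45:147  46:1947  47:1252
  48:1802  49:1992  50:2321  51:2540  52:2721  53:1098
Giant step factor: 2792^(-54) ≡ 820 (mod 2897).
Scan 1379·820^i mod 2897 for i = 0, 1, …:
  i=0: 1379   i=1: 950   i=2: 2604   i=3: 191
  i=4: 182   i=5: 1493   i=6: 1726   i=7: 1584
  i=8: 1024   i=9: 2447     …   i=27: 1330
  i=28: 1328
Match at i=28, j=36: n = 28·54 + 36 = 1548.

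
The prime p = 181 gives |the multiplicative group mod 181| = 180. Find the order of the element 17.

The order of 17 must divide p − 1 = 180 = 2^2 · 3^2 · 5.
Divisors: 1, 2, 3, 4, 5, 6, 9, 10, 12, 15, 18, 20, 30, 36, 45, 60, 90, 180.
Check each in increasing order: 17^1 ≡ 17;  17^2 ≡ 108;  17^3 ≡ 26;  17^4 ≡ 80;  17^5 ≡ 93;  17^6 ≡ 133;  17^9 ≡ 19;  17^10 ≡ 142;  17^12 ≡ 132;  17^15 ≡ 174;  17^18 ≡ 180;  17^20 ≡ 73;  17^30 ≡ 49;  17^36 ≡ 1.
Smallest exponent giving 1 is 36.

36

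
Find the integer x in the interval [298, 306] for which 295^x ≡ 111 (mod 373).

Compute 295^298 mod 373 = 300, then multiply by 295 repeatedly:
  295^298=300  295^299=99  295^300=111
Found 111 at exponent 300.

300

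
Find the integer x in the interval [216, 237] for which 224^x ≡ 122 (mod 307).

Compute 224^216 mod 307 = 114, then multiply by 224 repeatedly:
  224^216=114  224^217=55  224^218=40  224^219=57  224^220=181
  224^221=20  224^222=182  224^223=244  224^224=10  224^225=91
  224^226=122
Found 122 at exponent 226.

226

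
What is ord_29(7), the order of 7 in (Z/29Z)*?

7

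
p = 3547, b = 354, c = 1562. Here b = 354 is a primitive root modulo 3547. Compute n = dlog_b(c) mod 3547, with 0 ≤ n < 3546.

Baby-step giant-step with m = ceil(sqrt(3546)) = 60.
Baby table (354^j mod 3547 for j=0..59):
  0:1  1:354  2:1171  3:3082  4:2099  5:1723  6:3405  7:2937
  8:427  9:2184  10:3437  11:77  12:2429  13:1492  14:3212  15:2008
  16:1432  17:3254  18:2688  19:956  20:1459  21:2171  22:2382  23:2589
  24:1380  25:2581  26:2095  27:307  28:2268  29:1250  30:2672  31:2386
  32:458  33:2517  34:721  35:3397  36:105  37:1700  38:2357  39:833
  40:481  41:18  42:2825  43:3343  44:2271  45:2312  46:2638  47:991
  48:3208  49:592  50:295  51:1567  52:1386  53:1158  54:2027  55:1064
  56:674  57:947  58:1820  59:2273
Giant step factor: 354^(-60) ≡ 1124 (mod 3547).
Scan 1562·1124^i mod 3547 for i = 0, 1, …:
  i=0: 1562   i=1: 3470   i=2: 2127   i=3: 70
  i=4: 646   i=5: 2516   i=6: 1025   i=7: 2872
  i=8: 358   i=9: 1581     …   i=29: 2069
  i=30: 2271
Match at i=30, j=44: n = 30·60 + 44 = 1844.

1844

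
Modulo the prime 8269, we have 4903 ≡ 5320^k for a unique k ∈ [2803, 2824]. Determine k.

Compute 5320^2803 mod 8269 = 4903, then multiply by 5320 repeatedly:
  5320^2803=4903
Found 4903 at exponent 2803.

2803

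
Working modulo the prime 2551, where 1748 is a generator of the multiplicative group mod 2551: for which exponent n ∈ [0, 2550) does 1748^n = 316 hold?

1065

Baby-step giant-step with m = ceil(sqrt(2550)) = 51.
Baby table (1748^j mod 2551 for j=0..50):
  0:1  1:1748  2:1957  3:2496  4:798  5:2058  6:474  7:2028
  8:1605  9:1991  10:704  11:1010  12:188  13:2096  14:572  15:2415
  16:2066  17:1703  18:2378  19:1165  20:722  21:1862  22:2251  23:1106
  24:2181  25:1194  26:394  27:2493  28:656  29:1289  30:639  31:2185
  32:533  33:569  34:2273  35:1297  36:1868  37:2535  38:93  39:1851
  40:880  41:2538  42:235  43:69  44:715  45:2381  46:1307  47:1491
  48:1697  49:2094  50:2178
Giant step factor: 1748^(-51) ≡ 662 (mod 2551).
Scan 316·662^i mod 2551 for i = 0, 1, …:
  i=0: 316   i=1: 10   i=2: 1518   i=3: 2373
  i=4: 2061   i=5: 2148   i=6: 1069   i=7: 1051
  i=8: 1890   i=9: 1190     …   i=19: 2281
  i=20: 2381
Match at i=20, j=45: n = 20·51 + 45 = 1065.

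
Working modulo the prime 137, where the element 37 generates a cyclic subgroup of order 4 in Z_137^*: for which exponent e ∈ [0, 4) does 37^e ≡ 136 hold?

Successive powers of 37 modulo 137:
  37^0=1  37^1=37  37^2=136
So 37^2 ≡ 136 (mod 137), giving e = 2.

2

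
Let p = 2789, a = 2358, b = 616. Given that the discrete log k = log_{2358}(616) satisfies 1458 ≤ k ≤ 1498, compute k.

Compute 2358^1458 mod 2789 = 1918, then multiply by 2358 repeatedly:
  2358^1458=1918  2358^1459=1675  2358^1460=426  2358^1461=468  2358^1462=1889
  2358^1463=229  2358^1464=1705  2358^1465=1441  2358^1466=876  2358^1467=1748
  2358^1468=2431  2358^1469=903  2358^1470=1267  2358^1471=567  2358^1472=1055
  2358^1473=2691  2358^1474=403  2358^1475=2014  2358^1476=2134  2358^1477=616
Found 616 at exponent 1477.

1477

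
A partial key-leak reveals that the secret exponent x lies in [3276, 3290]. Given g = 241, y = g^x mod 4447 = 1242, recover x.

3290

Compute 241^3276 mod 4447 = 1887, then multiply by 241 repeatedly:
  241^3276=1887  241^3277=1173  241^3278=2532  241^3279=973  241^3280=3249
  241^3281=337  241^3282=1171  241^3283=2050  241^3284=433  241^3285=2072
  241^3286=1288  241^3287=3565  241^3288=894  241^3289=1998  241^3290=1242
Found 1242 at exponent 3290.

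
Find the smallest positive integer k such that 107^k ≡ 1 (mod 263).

262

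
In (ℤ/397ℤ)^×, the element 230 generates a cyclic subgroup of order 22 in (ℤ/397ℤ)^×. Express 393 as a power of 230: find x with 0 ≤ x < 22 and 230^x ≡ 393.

Successive powers of 230 modulo 397:
  230^0=1  230^1=230  230^2=99  230^3=141  230^4=273  230^5=64
  230^6=31  230^7=381  230^8=290  230^9=4  230^10=126  230^11=396
  230^12=167  230^13=298  230^14=256  230^15=124  230^16=333  230^17=366
  230^18=16  230^19=107  230^20=393
So 230^20 ≡ 393 (mod 397), giving x = 20.

20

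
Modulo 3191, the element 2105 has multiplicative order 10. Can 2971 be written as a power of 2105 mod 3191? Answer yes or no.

⟨2105⟩ has order 10; its elements mod 3191 are {1, 1086, 1143, 1274, 1330, 1861, 1917, 2048, 2105, 3190}.
2971 is not in this set.

no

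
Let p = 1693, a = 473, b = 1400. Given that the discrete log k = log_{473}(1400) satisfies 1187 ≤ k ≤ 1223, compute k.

1214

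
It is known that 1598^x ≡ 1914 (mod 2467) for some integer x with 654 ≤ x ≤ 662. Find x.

Compute 1598^654 mod 2467 = 2090, then multiply by 1598 repeatedly:
  1598^654=2090  1598^655=1969  1598^656=1037  1598^657=1769  1598^658=2147
  1598^659=1776  1598^660=998  1598^661=1122  1598^662=1914
Found 1914 at exponent 662.

662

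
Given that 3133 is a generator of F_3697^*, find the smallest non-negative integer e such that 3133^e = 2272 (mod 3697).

218

Baby-step giant-step with m = ceil(sqrt(3696)) = 61.
Baby table (3133^j mod 3697 for j=0..60):
  0:1  1:3133  2:154  3:1872  4:1534  5:3619  6:3325  7:2776
  8:1864  9:2349  10:2387  11:3137  12:1595  13:2488  14:1628  15:2361
  16:3013  17:1288  18:1877  19:2411  20:692  21:1594  22:3052  23:1474
  24:489  25:1479  26:1366  27:2249  28:3332  29:2525  30:2942  31:665
  32:2034  33:2591  34:2688  35:3435  36:3585  37:319  38:1237  39:1065
  40:1951  41:1342  42:997  43:3333  44:1961  45:3096  46:2537  47:3568
  48:2513  49:2316  50:2514  51:1752  52:2668  53:3624  54:505  55:3546
  56:133  57:2625  58:1997  59:1277  60:687
Giant step factor: 3133^(-61) ≡ 165 (mod 3697).
Scan 2272·165^i mod 3697 for i = 0, 1, …:
  i=0: 2272   i=1: 1483   i=2: 693   i=3: 3435
Match at i=3, j=35: e = 3·61 + 35 = 218.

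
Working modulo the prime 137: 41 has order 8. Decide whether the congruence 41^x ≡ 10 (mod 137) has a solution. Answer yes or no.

yes

⟨41⟩ has order 8; its elements mod 137 are {1, 10, 37, 41, 96, 100, 127, 136}.
10 is in this set.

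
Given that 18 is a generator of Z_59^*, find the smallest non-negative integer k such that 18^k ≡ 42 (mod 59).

7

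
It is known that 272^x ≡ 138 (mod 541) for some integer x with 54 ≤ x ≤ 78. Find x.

71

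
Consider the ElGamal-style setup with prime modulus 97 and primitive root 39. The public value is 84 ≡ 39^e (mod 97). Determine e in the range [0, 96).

23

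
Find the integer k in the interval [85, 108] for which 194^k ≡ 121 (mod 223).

Compute 194^85 mod 223 = 214, then multiply by 194 repeatedly:
  194^85=214  194^86=38  194^87=13  194^88=69  194^89=6
  194^90=49  194^91=140  194^92=177  194^93=219  194^94=116
  194^95=204  194^96=105  194^97=77  194^98=220  194^99=87
  194^100=153  194^101=23  194^102=2  194^103=165  194^104=121
Found 121 at exponent 104.

104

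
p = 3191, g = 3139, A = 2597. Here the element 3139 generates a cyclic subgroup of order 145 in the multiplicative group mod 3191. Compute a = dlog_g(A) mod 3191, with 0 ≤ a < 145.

Baby-step giant-step with m = ceil(sqrt(145)) = 13.
Baby table (3139^j mod 3191 for j=0..12):
  0:1  1:3139  2:2704  3:2987  4:1035  5:427  6:133  7:2657
  8:2240  9:1587  10:442  11:2544  12:1734
Giant step factor: 3139^(-13) ≡ 2689 (mod 3191).
Scan 2597·2689^i mod 3191 for i = 0, 1, …:
  i=0: 2597   i=1: 1425   i=2: 2625   i=3: 133
Match at i=3, j=6: a = 3·13 + 6 = 45.

45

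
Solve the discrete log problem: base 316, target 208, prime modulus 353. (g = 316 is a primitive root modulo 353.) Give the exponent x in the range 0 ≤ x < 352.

307

Baby-step giant-step with m = ceil(sqrt(352)) = 19.
Baby table (316^j mod 353 for j=0..18):
  0:1  1:316  2:310  3:179  4:84  5:69  6:271  7:210
  8:349  9:148  10:172  11:343  12:17  13:77  14:328  15:219
  16:16  17:114  18:18
Giant step factor: 316^(-19) ≡ 203 (mod 353).
Scan 208·203^i mod 353 for i = 0, 1, …:
  i=0: 208   i=1: 217   i=2: 279   i=3: 157
  i=4: 101   i=5: 29   i=6: 239   i=7: 156
  i=8: 251   i=9: 121     …   i=15: 100
  i=16: 179
Match at i=16, j=3: x = 16·19 + 3 = 307.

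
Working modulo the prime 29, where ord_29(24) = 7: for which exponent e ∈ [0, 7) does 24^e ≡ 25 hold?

Successive powers of 24 modulo 29:
  24^0=1  24^1=24  24^2=25
So 24^2 ≡ 25 (mod 29), giving e = 2.

2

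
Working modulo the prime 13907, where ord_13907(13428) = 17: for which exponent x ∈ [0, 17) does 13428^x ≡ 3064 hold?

8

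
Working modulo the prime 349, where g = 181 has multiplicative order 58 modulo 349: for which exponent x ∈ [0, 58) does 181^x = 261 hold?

51

Baby-step giant-step with m = ceil(sqrt(58)) = 8.
Baby table (181^j mod 349 for j=0..7):
  0:1  1:181  2:304  3:231  4:280  5:75  6:313  7:115
Giant step factor: 181^(-8) ≡ 67 (mod 349).
Scan 261·67^i mod 349 for i = 0, 1, …:
  i=0: 261   i=1: 37   i=2: 36   i=3: 318
  i=4: 17   i=5: 92   i=6: 231
Match at i=6, j=3: x = 6·8 + 3 = 51.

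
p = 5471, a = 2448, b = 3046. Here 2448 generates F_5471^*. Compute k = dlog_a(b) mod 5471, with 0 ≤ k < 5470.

3582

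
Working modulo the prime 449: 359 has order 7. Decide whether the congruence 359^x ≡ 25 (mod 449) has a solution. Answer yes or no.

yes

⟨359⟩ has order 7; its elements mod 449 are {1, 18, 25, 176, 324, 359, 444}.
25 is in this set.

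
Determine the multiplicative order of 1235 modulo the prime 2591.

2590

The order of 1235 must divide p − 1 = 2590 = 2 · 5 · 7 · 37.
Divisors: 1, 2, 5, 7, 10, 14, 35, 37, 70, 74, 185, 259, 370, 518, 1295, 2590.
Check each in increasing order: 1235^1 ≡ 1235;  1235^2 ≡ 1717;  1235^5 ≡ 1169;  1235^7 ≡ 1739;  1235^10 ≡ 1104;  1235^14 ≡ 424;  1235^35 ≡ 404;  1235^37 ≡ 1871;  1235^70 ≡ 2574;  1235^74 ≡ 200;  1235^185 ≡ 1556;  1235^259 ≡ 280;  1235^370 ≡ 1142;  1235^518 ≡ 670;  1235^1295 ≡ 2590;  1235^2590 ≡ 1.
Smallest exponent giving 1 is 2590.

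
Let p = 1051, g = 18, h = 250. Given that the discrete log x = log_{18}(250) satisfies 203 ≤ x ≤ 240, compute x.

Compute 18^203 mod 1051 = 745, then multiply by 18 repeatedly:
  18^203=745  18^204=798  18^205=701  18^206=6  18^207=108
  18^208=893  18^209=309  18^210=307  18^211=271  18^212=674
  18^213=571  18^214=819  18^215=28  18^216=504  18^217=664
  18^218=391  18^219=732  18^220=564  18^221=693  18^222=913
  18^223=669  18^224=481  18^225=250
Found 250 at exponent 225.

225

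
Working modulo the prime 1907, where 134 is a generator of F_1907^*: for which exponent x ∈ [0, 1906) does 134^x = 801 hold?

637

Baby-step giant-step with m = ceil(sqrt(1906)) = 44.
Baby table (134^j mod 1907 for j=0..43):
  0:1  1:134  2:793  3:1377  4:1446  5:1157  6:571  7:234
  8:844  9:583  10:1842  11:825  12:1851  13:124  14:1360  15:1075
  16:1025  17:46  18:443  19:245  20:411  21:1678  22:1733  23:1475
  24:1229  25:684  26:120  27:824  28:1717  29:1238  30:1890  31:1536
  32:1775  33:1382  34:209  35:1308  36:1735  37:1743  38:908  39:1531
  40:1105  41:1231  42:952  43:1706
Giant step factor: 134^(-44) ≡ 703 (mod 1907).
Scan 801·703^i mod 1907 for i = 0, 1, …:
  i=0: 801   i=1: 538   i=2: 628   i=3: 967
  i=4: 909   i=5: 182   i=6: 177   i=7: 476
  i=8: 903   i=9: 1685     …   i=13: 648
  i=14: 1678
Match at i=14, j=21: x = 14·44 + 21 = 637.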